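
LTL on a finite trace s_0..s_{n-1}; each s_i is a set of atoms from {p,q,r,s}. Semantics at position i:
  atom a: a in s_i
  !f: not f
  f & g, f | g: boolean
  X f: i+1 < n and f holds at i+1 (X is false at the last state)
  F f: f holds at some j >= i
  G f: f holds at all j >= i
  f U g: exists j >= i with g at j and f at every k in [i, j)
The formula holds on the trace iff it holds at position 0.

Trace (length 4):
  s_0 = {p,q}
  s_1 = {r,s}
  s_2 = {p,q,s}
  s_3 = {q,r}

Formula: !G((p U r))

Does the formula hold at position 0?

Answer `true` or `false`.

Answer: false

Derivation:
s_0={p,q}: !G((p U r))=False G((p U r))=True (p U r)=True p=True r=False
s_1={r,s}: !G((p U r))=False G((p U r))=True (p U r)=True p=False r=True
s_2={p,q,s}: !G((p U r))=False G((p U r))=True (p U r)=True p=True r=False
s_3={q,r}: !G((p U r))=False G((p U r))=True (p U r)=True p=False r=True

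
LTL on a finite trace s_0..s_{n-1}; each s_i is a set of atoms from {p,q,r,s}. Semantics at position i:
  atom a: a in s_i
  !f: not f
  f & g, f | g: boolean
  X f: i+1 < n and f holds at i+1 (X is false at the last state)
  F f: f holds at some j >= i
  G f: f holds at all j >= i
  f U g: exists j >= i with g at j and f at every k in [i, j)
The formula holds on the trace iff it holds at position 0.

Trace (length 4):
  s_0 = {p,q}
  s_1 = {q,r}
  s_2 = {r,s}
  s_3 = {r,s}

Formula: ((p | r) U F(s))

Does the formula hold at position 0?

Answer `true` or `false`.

s_0={p,q}: ((p | r) U F(s))=True (p | r)=True p=True r=False F(s)=True s=False
s_1={q,r}: ((p | r) U F(s))=True (p | r)=True p=False r=True F(s)=True s=False
s_2={r,s}: ((p | r) U F(s))=True (p | r)=True p=False r=True F(s)=True s=True
s_3={r,s}: ((p | r) U F(s))=True (p | r)=True p=False r=True F(s)=True s=True

Answer: true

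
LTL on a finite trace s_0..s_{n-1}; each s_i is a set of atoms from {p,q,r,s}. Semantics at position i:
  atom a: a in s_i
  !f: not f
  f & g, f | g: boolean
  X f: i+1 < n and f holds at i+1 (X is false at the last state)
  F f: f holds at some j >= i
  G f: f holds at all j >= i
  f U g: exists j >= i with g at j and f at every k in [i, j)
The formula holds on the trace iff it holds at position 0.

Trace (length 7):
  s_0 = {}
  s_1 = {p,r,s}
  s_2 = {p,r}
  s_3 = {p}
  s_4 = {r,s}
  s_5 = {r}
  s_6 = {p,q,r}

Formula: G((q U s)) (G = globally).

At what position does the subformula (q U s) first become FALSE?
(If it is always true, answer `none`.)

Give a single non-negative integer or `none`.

Answer: 0

Derivation:
s_0={}: (q U s)=False q=False s=False
s_1={p,r,s}: (q U s)=True q=False s=True
s_2={p,r}: (q U s)=False q=False s=False
s_3={p}: (q U s)=False q=False s=False
s_4={r,s}: (q U s)=True q=False s=True
s_5={r}: (q U s)=False q=False s=False
s_6={p,q,r}: (q U s)=False q=True s=False
G((q U s)) holds globally = False
First violation at position 0.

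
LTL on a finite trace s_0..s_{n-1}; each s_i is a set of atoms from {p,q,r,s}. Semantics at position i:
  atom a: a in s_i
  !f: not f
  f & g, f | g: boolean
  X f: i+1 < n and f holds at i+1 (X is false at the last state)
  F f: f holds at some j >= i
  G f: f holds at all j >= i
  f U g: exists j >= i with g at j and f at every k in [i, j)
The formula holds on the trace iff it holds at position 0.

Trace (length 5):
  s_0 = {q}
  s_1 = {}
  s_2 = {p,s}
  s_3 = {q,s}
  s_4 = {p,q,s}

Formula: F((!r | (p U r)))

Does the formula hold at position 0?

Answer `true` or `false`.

Answer: true

Derivation:
s_0={q}: F((!r | (p U r)))=True (!r | (p U r))=True !r=True r=False (p U r)=False p=False
s_1={}: F((!r | (p U r)))=True (!r | (p U r))=True !r=True r=False (p U r)=False p=False
s_2={p,s}: F((!r | (p U r)))=True (!r | (p U r))=True !r=True r=False (p U r)=False p=True
s_3={q,s}: F((!r | (p U r)))=True (!r | (p U r))=True !r=True r=False (p U r)=False p=False
s_4={p,q,s}: F((!r | (p U r)))=True (!r | (p U r))=True !r=True r=False (p U r)=False p=True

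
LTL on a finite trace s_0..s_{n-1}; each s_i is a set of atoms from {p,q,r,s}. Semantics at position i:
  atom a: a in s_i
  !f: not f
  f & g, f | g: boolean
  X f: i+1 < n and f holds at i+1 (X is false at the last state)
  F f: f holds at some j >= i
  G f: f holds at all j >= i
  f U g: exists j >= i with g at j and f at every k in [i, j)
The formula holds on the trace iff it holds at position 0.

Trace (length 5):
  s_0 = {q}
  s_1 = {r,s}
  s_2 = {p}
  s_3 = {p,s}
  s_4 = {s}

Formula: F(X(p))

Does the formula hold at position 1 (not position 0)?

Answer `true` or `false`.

s_0={q}: F(X(p))=True X(p)=False p=False
s_1={r,s}: F(X(p))=True X(p)=True p=False
s_2={p}: F(X(p))=True X(p)=True p=True
s_3={p,s}: F(X(p))=False X(p)=False p=True
s_4={s}: F(X(p))=False X(p)=False p=False
Evaluating at position 1: result = True

Answer: true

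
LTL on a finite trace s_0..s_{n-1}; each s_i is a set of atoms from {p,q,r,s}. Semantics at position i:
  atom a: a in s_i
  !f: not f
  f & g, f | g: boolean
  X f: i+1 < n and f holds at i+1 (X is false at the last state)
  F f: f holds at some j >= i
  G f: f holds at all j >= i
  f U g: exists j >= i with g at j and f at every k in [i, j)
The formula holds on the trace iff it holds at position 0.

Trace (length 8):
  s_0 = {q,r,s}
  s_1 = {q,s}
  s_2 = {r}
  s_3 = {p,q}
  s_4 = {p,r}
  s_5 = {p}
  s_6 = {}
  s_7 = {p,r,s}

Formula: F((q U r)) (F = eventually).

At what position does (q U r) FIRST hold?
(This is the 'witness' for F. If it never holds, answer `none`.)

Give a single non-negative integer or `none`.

s_0={q,r,s}: (q U r)=True q=True r=True
s_1={q,s}: (q U r)=True q=True r=False
s_2={r}: (q U r)=True q=False r=True
s_3={p,q}: (q U r)=True q=True r=False
s_4={p,r}: (q U r)=True q=False r=True
s_5={p}: (q U r)=False q=False r=False
s_6={}: (q U r)=False q=False r=False
s_7={p,r,s}: (q U r)=True q=False r=True
F((q U r)) holds; first witness at position 0.

Answer: 0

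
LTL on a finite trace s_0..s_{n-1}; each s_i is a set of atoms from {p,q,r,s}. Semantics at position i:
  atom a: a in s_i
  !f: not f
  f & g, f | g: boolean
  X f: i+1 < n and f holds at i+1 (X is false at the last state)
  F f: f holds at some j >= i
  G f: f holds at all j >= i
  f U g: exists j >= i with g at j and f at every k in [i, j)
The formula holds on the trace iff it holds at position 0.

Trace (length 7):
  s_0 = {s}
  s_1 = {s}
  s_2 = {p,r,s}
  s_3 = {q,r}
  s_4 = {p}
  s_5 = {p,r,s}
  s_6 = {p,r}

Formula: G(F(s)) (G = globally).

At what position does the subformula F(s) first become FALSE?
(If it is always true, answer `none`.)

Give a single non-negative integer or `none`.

s_0={s}: F(s)=True s=True
s_1={s}: F(s)=True s=True
s_2={p,r,s}: F(s)=True s=True
s_3={q,r}: F(s)=True s=False
s_4={p}: F(s)=True s=False
s_5={p,r,s}: F(s)=True s=True
s_6={p,r}: F(s)=False s=False
G(F(s)) holds globally = False
First violation at position 6.

Answer: 6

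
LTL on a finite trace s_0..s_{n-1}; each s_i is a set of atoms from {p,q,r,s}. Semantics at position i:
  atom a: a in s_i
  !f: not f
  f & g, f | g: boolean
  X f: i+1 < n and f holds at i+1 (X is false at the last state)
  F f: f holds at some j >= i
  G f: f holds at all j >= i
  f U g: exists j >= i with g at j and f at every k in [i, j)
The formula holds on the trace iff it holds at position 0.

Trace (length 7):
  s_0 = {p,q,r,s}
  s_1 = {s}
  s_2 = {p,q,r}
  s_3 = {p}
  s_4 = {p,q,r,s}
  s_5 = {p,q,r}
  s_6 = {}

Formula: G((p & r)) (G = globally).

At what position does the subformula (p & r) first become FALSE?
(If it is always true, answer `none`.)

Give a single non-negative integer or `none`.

s_0={p,q,r,s}: (p & r)=True p=True r=True
s_1={s}: (p & r)=False p=False r=False
s_2={p,q,r}: (p & r)=True p=True r=True
s_3={p}: (p & r)=False p=True r=False
s_4={p,q,r,s}: (p & r)=True p=True r=True
s_5={p,q,r}: (p & r)=True p=True r=True
s_6={}: (p & r)=False p=False r=False
G((p & r)) holds globally = False
First violation at position 1.

Answer: 1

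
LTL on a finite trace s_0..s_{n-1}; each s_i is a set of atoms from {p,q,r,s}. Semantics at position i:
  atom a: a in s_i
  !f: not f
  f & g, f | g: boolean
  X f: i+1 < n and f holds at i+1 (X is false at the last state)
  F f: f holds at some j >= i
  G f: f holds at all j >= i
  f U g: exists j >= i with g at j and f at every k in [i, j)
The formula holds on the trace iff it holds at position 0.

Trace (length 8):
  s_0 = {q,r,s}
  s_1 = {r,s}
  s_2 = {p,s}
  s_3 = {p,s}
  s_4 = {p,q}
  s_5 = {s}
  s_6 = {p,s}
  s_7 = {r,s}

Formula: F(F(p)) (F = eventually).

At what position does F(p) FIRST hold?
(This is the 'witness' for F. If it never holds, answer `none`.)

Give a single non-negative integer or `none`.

s_0={q,r,s}: F(p)=True p=False
s_1={r,s}: F(p)=True p=False
s_2={p,s}: F(p)=True p=True
s_3={p,s}: F(p)=True p=True
s_4={p,q}: F(p)=True p=True
s_5={s}: F(p)=True p=False
s_6={p,s}: F(p)=True p=True
s_7={r,s}: F(p)=False p=False
F(F(p)) holds; first witness at position 0.

Answer: 0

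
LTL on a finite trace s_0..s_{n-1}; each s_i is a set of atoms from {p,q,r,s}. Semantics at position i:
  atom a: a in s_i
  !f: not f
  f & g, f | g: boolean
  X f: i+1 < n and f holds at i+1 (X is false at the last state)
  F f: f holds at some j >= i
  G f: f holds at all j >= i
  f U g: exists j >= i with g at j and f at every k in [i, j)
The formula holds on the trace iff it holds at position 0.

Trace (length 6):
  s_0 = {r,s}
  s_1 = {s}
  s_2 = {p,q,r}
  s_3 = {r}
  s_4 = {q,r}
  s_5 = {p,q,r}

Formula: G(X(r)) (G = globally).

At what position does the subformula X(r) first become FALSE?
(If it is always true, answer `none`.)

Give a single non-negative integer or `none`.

Answer: 0

Derivation:
s_0={r,s}: X(r)=False r=True
s_1={s}: X(r)=True r=False
s_2={p,q,r}: X(r)=True r=True
s_3={r}: X(r)=True r=True
s_4={q,r}: X(r)=True r=True
s_5={p,q,r}: X(r)=False r=True
G(X(r)) holds globally = False
First violation at position 0.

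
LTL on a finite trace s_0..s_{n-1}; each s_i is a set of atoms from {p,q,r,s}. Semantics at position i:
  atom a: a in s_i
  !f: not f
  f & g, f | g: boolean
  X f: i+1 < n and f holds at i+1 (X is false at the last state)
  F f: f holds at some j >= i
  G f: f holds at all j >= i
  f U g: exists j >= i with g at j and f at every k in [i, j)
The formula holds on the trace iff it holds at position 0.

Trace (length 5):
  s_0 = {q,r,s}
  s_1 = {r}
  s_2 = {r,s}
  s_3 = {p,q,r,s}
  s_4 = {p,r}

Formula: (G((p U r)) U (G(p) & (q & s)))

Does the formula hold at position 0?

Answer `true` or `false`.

Answer: true

Derivation:
s_0={q,r,s}: (G((p U r)) U (G(p) & (q & s)))=True G((p U r))=True (p U r)=True p=False r=True (G(p) & (q & s))=False G(p)=False (q & s)=True q=True s=True
s_1={r}: (G((p U r)) U (G(p) & (q & s)))=True G((p U r))=True (p U r)=True p=False r=True (G(p) & (q & s))=False G(p)=False (q & s)=False q=False s=False
s_2={r,s}: (G((p U r)) U (G(p) & (q & s)))=True G((p U r))=True (p U r)=True p=False r=True (G(p) & (q & s))=False G(p)=False (q & s)=False q=False s=True
s_3={p,q,r,s}: (G((p U r)) U (G(p) & (q & s)))=True G((p U r))=True (p U r)=True p=True r=True (G(p) & (q & s))=True G(p)=True (q & s)=True q=True s=True
s_4={p,r}: (G((p U r)) U (G(p) & (q & s)))=False G((p U r))=True (p U r)=True p=True r=True (G(p) & (q & s))=False G(p)=True (q & s)=False q=False s=False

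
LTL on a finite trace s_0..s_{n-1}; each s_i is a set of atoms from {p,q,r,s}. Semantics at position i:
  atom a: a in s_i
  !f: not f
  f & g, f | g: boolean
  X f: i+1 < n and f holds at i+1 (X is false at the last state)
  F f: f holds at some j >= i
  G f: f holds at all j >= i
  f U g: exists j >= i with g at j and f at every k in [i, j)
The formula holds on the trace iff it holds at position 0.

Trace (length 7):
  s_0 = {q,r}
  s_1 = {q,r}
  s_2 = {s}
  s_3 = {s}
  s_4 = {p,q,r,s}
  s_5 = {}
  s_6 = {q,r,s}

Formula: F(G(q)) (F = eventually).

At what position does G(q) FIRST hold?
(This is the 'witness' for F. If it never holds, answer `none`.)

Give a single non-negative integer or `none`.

Answer: 6

Derivation:
s_0={q,r}: G(q)=False q=True
s_1={q,r}: G(q)=False q=True
s_2={s}: G(q)=False q=False
s_3={s}: G(q)=False q=False
s_4={p,q,r,s}: G(q)=False q=True
s_5={}: G(q)=False q=False
s_6={q,r,s}: G(q)=True q=True
F(G(q)) holds; first witness at position 6.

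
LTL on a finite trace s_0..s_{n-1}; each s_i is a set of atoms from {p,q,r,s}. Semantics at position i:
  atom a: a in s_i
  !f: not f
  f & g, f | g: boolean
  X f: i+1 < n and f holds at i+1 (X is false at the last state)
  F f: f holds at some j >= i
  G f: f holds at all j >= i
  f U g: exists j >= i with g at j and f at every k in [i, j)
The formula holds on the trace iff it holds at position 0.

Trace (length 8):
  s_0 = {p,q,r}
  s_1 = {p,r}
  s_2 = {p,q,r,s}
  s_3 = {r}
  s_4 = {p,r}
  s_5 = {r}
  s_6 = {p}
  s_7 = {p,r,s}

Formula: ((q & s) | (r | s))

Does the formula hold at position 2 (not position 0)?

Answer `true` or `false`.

s_0={p,q,r}: ((q & s) | (r | s))=True (q & s)=False q=True s=False (r | s)=True r=True
s_1={p,r}: ((q & s) | (r | s))=True (q & s)=False q=False s=False (r | s)=True r=True
s_2={p,q,r,s}: ((q & s) | (r | s))=True (q & s)=True q=True s=True (r | s)=True r=True
s_3={r}: ((q & s) | (r | s))=True (q & s)=False q=False s=False (r | s)=True r=True
s_4={p,r}: ((q & s) | (r | s))=True (q & s)=False q=False s=False (r | s)=True r=True
s_5={r}: ((q & s) | (r | s))=True (q & s)=False q=False s=False (r | s)=True r=True
s_6={p}: ((q & s) | (r | s))=False (q & s)=False q=False s=False (r | s)=False r=False
s_7={p,r,s}: ((q & s) | (r | s))=True (q & s)=False q=False s=True (r | s)=True r=True
Evaluating at position 2: result = True

Answer: true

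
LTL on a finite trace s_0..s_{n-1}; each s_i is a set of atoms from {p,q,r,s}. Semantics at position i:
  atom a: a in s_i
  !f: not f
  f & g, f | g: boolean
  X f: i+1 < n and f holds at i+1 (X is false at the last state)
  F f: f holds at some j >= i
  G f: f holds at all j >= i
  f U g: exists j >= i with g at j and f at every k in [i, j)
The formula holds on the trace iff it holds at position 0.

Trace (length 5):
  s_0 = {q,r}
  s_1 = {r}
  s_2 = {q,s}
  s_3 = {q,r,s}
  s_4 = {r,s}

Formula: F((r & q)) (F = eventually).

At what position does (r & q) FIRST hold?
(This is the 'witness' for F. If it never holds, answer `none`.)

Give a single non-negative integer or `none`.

s_0={q,r}: (r & q)=True r=True q=True
s_1={r}: (r & q)=False r=True q=False
s_2={q,s}: (r & q)=False r=False q=True
s_3={q,r,s}: (r & q)=True r=True q=True
s_4={r,s}: (r & q)=False r=True q=False
F((r & q)) holds; first witness at position 0.

Answer: 0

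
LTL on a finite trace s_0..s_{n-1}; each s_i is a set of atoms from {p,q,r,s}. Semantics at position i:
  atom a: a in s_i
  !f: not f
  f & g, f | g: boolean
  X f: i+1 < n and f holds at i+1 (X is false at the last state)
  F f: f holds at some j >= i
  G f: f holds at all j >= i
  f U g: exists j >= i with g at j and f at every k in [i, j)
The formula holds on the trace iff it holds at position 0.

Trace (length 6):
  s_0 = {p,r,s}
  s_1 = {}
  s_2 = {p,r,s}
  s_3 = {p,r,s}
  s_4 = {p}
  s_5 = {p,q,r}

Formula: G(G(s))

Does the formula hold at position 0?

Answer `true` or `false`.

Answer: false

Derivation:
s_0={p,r,s}: G(G(s))=False G(s)=False s=True
s_1={}: G(G(s))=False G(s)=False s=False
s_2={p,r,s}: G(G(s))=False G(s)=False s=True
s_3={p,r,s}: G(G(s))=False G(s)=False s=True
s_4={p}: G(G(s))=False G(s)=False s=False
s_5={p,q,r}: G(G(s))=False G(s)=False s=False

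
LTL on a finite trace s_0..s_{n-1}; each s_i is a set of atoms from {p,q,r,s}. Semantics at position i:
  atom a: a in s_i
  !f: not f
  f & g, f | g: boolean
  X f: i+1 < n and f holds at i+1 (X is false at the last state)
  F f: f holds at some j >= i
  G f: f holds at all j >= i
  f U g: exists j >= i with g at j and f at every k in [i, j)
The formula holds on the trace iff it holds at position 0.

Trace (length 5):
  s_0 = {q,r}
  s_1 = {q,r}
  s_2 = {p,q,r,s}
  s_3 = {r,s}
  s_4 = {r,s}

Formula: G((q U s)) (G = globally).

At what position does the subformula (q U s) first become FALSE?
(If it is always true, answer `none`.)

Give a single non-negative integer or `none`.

Answer: none

Derivation:
s_0={q,r}: (q U s)=True q=True s=False
s_1={q,r}: (q U s)=True q=True s=False
s_2={p,q,r,s}: (q U s)=True q=True s=True
s_3={r,s}: (q U s)=True q=False s=True
s_4={r,s}: (q U s)=True q=False s=True
G((q U s)) holds globally = True
No violation — formula holds at every position.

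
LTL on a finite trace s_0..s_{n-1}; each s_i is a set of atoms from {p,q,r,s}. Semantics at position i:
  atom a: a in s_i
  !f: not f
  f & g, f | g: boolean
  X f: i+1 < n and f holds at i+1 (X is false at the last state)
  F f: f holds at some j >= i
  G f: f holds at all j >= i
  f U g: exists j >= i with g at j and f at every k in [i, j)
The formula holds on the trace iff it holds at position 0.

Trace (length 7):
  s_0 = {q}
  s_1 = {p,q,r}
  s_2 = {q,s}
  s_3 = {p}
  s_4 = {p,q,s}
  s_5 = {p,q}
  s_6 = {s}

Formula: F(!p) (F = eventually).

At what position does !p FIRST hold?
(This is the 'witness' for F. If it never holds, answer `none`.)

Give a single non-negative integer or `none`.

Answer: 0

Derivation:
s_0={q}: !p=True p=False
s_1={p,q,r}: !p=False p=True
s_2={q,s}: !p=True p=False
s_3={p}: !p=False p=True
s_4={p,q,s}: !p=False p=True
s_5={p,q}: !p=False p=True
s_6={s}: !p=True p=False
F(!p) holds; first witness at position 0.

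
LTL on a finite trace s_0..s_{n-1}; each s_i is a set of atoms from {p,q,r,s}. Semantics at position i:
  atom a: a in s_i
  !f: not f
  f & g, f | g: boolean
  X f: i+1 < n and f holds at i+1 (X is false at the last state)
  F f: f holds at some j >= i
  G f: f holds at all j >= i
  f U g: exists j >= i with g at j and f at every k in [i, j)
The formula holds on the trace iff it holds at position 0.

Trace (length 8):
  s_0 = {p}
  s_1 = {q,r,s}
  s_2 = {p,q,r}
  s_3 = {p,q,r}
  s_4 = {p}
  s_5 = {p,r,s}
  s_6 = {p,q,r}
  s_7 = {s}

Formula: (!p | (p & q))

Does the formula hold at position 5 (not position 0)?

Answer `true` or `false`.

Answer: false

Derivation:
s_0={p}: (!p | (p & q))=False !p=False p=True (p & q)=False q=False
s_1={q,r,s}: (!p | (p & q))=True !p=True p=False (p & q)=False q=True
s_2={p,q,r}: (!p | (p & q))=True !p=False p=True (p & q)=True q=True
s_3={p,q,r}: (!p | (p & q))=True !p=False p=True (p & q)=True q=True
s_4={p}: (!p | (p & q))=False !p=False p=True (p & q)=False q=False
s_5={p,r,s}: (!p | (p & q))=False !p=False p=True (p & q)=False q=False
s_6={p,q,r}: (!p | (p & q))=True !p=False p=True (p & q)=True q=True
s_7={s}: (!p | (p & q))=True !p=True p=False (p & q)=False q=False
Evaluating at position 5: result = False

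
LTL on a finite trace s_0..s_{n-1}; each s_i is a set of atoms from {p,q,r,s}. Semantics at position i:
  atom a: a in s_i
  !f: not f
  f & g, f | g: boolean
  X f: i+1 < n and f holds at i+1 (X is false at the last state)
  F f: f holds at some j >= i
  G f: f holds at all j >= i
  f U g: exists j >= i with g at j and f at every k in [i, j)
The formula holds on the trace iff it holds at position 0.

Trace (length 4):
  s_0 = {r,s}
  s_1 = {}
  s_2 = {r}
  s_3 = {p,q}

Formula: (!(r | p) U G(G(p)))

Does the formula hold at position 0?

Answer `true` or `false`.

Answer: false

Derivation:
s_0={r,s}: (!(r | p) U G(G(p)))=False !(r | p)=False (r | p)=True r=True p=False G(G(p))=False G(p)=False
s_1={}: (!(r | p) U G(G(p)))=False !(r | p)=True (r | p)=False r=False p=False G(G(p))=False G(p)=False
s_2={r}: (!(r | p) U G(G(p)))=False !(r | p)=False (r | p)=True r=True p=False G(G(p))=False G(p)=False
s_3={p,q}: (!(r | p) U G(G(p)))=True !(r | p)=False (r | p)=True r=False p=True G(G(p))=True G(p)=True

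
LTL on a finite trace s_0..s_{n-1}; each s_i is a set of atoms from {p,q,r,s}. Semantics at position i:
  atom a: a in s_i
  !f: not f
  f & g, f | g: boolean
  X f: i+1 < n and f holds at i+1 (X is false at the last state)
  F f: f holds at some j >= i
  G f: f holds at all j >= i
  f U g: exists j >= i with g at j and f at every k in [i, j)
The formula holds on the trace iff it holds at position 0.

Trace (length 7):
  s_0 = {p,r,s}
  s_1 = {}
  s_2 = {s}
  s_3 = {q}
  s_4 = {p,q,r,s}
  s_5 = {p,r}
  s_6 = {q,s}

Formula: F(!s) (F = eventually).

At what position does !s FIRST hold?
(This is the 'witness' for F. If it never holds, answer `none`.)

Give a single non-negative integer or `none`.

Answer: 1

Derivation:
s_0={p,r,s}: !s=False s=True
s_1={}: !s=True s=False
s_2={s}: !s=False s=True
s_3={q}: !s=True s=False
s_4={p,q,r,s}: !s=False s=True
s_5={p,r}: !s=True s=False
s_6={q,s}: !s=False s=True
F(!s) holds; first witness at position 1.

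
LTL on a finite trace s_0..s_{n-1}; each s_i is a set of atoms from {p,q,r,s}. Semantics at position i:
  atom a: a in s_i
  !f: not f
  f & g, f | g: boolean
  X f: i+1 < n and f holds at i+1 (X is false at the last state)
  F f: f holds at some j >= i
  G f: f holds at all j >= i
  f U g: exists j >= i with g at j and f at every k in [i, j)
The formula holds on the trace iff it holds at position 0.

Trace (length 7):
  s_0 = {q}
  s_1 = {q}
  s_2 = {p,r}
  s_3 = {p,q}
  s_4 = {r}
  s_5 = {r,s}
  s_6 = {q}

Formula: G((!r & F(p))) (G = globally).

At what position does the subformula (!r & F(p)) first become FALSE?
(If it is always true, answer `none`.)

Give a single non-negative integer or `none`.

Answer: 2

Derivation:
s_0={q}: (!r & F(p))=True !r=True r=False F(p)=True p=False
s_1={q}: (!r & F(p))=True !r=True r=False F(p)=True p=False
s_2={p,r}: (!r & F(p))=False !r=False r=True F(p)=True p=True
s_3={p,q}: (!r & F(p))=True !r=True r=False F(p)=True p=True
s_4={r}: (!r & F(p))=False !r=False r=True F(p)=False p=False
s_5={r,s}: (!r & F(p))=False !r=False r=True F(p)=False p=False
s_6={q}: (!r & F(p))=False !r=True r=False F(p)=False p=False
G((!r & F(p))) holds globally = False
First violation at position 2.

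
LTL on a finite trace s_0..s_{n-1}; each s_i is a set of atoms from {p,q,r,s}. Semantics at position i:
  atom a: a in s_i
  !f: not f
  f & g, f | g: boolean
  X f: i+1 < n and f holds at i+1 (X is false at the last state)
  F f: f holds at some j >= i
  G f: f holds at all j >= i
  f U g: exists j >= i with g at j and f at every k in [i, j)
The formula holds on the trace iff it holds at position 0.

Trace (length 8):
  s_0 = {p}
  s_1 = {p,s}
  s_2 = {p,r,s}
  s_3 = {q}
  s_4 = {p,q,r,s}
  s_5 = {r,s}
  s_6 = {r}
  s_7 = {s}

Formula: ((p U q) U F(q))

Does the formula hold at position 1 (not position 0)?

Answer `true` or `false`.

s_0={p}: ((p U q) U F(q))=True (p U q)=True p=True q=False F(q)=True
s_1={p,s}: ((p U q) U F(q))=True (p U q)=True p=True q=False F(q)=True
s_2={p,r,s}: ((p U q) U F(q))=True (p U q)=True p=True q=False F(q)=True
s_3={q}: ((p U q) U F(q))=True (p U q)=True p=False q=True F(q)=True
s_4={p,q,r,s}: ((p U q) U F(q))=True (p U q)=True p=True q=True F(q)=True
s_5={r,s}: ((p U q) U F(q))=False (p U q)=False p=False q=False F(q)=False
s_6={r}: ((p U q) U F(q))=False (p U q)=False p=False q=False F(q)=False
s_7={s}: ((p U q) U F(q))=False (p U q)=False p=False q=False F(q)=False
Evaluating at position 1: result = True

Answer: true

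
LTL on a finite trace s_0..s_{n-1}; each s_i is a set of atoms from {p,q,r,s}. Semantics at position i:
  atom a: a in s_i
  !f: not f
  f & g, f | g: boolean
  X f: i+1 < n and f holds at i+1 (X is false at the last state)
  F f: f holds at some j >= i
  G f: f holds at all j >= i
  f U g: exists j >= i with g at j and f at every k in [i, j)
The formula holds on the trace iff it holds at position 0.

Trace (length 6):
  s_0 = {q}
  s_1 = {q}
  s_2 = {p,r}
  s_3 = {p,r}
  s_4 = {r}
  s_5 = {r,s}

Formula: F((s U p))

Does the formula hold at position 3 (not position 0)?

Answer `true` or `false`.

Answer: true

Derivation:
s_0={q}: F((s U p))=True (s U p)=False s=False p=False
s_1={q}: F((s U p))=True (s U p)=False s=False p=False
s_2={p,r}: F((s U p))=True (s U p)=True s=False p=True
s_3={p,r}: F((s U p))=True (s U p)=True s=False p=True
s_4={r}: F((s U p))=False (s U p)=False s=False p=False
s_5={r,s}: F((s U p))=False (s U p)=False s=True p=False
Evaluating at position 3: result = True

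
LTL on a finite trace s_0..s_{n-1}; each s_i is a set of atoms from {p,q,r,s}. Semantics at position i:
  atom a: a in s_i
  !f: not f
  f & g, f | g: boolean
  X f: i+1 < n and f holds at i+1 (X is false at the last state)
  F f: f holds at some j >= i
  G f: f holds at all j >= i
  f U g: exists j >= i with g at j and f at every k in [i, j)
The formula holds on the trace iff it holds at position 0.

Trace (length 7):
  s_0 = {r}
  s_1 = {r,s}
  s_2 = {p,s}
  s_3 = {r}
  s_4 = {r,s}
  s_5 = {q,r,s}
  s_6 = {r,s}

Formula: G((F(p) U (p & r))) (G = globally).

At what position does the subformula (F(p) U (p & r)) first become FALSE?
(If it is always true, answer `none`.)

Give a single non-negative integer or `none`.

s_0={r}: (F(p) U (p & r))=False F(p)=True p=False (p & r)=False r=True
s_1={r,s}: (F(p) U (p & r))=False F(p)=True p=False (p & r)=False r=True
s_2={p,s}: (F(p) U (p & r))=False F(p)=True p=True (p & r)=False r=False
s_3={r}: (F(p) U (p & r))=False F(p)=False p=False (p & r)=False r=True
s_4={r,s}: (F(p) U (p & r))=False F(p)=False p=False (p & r)=False r=True
s_5={q,r,s}: (F(p) U (p & r))=False F(p)=False p=False (p & r)=False r=True
s_6={r,s}: (F(p) U (p & r))=False F(p)=False p=False (p & r)=False r=True
G((F(p) U (p & r))) holds globally = False
First violation at position 0.

Answer: 0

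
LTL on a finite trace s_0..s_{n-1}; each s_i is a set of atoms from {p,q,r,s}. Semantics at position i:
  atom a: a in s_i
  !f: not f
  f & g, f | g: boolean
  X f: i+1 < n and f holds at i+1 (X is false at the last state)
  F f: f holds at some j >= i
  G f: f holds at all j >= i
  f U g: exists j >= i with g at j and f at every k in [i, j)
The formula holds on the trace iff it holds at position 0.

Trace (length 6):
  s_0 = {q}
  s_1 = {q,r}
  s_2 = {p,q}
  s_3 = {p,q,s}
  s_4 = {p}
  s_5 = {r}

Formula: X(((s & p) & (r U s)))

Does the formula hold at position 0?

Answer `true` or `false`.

Answer: false

Derivation:
s_0={q}: X(((s & p) & (r U s)))=False ((s & p) & (r U s))=False (s & p)=False s=False p=False (r U s)=False r=False
s_1={q,r}: X(((s & p) & (r U s)))=False ((s & p) & (r U s))=False (s & p)=False s=False p=False (r U s)=False r=True
s_2={p,q}: X(((s & p) & (r U s)))=True ((s & p) & (r U s))=False (s & p)=False s=False p=True (r U s)=False r=False
s_3={p,q,s}: X(((s & p) & (r U s)))=False ((s & p) & (r U s))=True (s & p)=True s=True p=True (r U s)=True r=False
s_4={p}: X(((s & p) & (r U s)))=False ((s & p) & (r U s))=False (s & p)=False s=False p=True (r U s)=False r=False
s_5={r}: X(((s & p) & (r U s)))=False ((s & p) & (r U s))=False (s & p)=False s=False p=False (r U s)=False r=True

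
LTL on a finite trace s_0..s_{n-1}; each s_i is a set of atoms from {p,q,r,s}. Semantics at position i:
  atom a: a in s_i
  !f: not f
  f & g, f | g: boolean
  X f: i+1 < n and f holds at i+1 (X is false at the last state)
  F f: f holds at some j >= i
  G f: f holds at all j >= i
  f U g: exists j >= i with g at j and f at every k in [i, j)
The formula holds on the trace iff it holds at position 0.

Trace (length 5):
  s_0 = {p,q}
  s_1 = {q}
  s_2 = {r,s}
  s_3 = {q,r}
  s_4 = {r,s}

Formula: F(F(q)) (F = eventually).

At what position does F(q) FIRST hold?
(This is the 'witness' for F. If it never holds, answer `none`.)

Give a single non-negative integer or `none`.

Answer: 0

Derivation:
s_0={p,q}: F(q)=True q=True
s_1={q}: F(q)=True q=True
s_2={r,s}: F(q)=True q=False
s_3={q,r}: F(q)=True q=True
s_4={r,s}: F(q)=False q=False
F(F(q)) holds; first witness at position 0.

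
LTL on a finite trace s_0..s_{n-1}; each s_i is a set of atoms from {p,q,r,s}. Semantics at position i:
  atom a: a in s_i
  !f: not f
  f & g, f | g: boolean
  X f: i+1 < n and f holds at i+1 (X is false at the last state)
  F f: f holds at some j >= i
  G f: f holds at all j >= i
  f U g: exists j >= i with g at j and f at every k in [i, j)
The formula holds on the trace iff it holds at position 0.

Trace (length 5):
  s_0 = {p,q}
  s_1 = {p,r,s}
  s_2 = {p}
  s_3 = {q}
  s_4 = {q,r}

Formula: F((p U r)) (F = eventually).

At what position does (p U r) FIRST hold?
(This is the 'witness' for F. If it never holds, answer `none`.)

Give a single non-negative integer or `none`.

s_0={p,q}: (p U r)=True p=True r=False
s_1={p,r,s}: (p U r)=True p=True r=True
s_2={p}: (p U r)=False p=True r=False
s_3={q}: (p U r)=False p=False r=False
s_4={q,r}: (p U r)=True p=False r=True
F((p U r)) holds; first witness at position 0.

Answer: 0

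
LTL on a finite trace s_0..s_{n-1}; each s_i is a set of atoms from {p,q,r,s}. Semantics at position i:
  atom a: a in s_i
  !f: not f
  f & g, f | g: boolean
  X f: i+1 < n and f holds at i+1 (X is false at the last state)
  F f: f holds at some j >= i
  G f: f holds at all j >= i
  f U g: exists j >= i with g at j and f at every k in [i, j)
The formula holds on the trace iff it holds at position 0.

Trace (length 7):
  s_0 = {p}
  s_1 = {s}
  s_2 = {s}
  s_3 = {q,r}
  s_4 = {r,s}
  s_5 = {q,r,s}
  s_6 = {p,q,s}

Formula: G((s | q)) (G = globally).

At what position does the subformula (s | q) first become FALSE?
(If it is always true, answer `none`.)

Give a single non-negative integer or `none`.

s_0={p}: (s | q)=False s=False q=False
s_1={s}: (s | q)=True s=True q=False
s_2={s}: (s | q)=True s=True q=False
s_3={q,r}: (s | q)=True s=False q=True
s_4={r,s}: (s | q)=True s=True q=False
s_5={q,r,s}: (s | q)=True s=True q=True
s_6={p,q,s}: (s | q)=True s=True q=True
G((s | q)) holds globally = False
First violation at position 0.

Answer: 0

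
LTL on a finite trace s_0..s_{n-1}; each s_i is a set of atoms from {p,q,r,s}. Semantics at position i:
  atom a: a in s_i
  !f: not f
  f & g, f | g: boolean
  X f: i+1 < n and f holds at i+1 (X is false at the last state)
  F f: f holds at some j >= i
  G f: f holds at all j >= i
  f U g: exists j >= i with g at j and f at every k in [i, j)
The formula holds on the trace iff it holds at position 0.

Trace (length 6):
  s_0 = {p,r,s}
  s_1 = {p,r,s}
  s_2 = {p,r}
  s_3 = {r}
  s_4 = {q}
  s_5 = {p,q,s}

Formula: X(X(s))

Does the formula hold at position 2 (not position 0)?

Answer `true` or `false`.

Answer: false

Derivation:
s_0={p,r,s}: X(X(s))=False X(s)=True s=True
s_1={p,r,s}: X(X(s))=False X(s)=False s=True
s_2={p,r}: X(X(s))=False X(s)=False s=False
s_3={r}: X(X(s))=True X(s)=False s=False
s_4={q}: X(X(s))=False X(s)=True s=False
s_5={p,q,s}: X(X(s))=False X(s)=False s=True
Evaluating at position 2: result = False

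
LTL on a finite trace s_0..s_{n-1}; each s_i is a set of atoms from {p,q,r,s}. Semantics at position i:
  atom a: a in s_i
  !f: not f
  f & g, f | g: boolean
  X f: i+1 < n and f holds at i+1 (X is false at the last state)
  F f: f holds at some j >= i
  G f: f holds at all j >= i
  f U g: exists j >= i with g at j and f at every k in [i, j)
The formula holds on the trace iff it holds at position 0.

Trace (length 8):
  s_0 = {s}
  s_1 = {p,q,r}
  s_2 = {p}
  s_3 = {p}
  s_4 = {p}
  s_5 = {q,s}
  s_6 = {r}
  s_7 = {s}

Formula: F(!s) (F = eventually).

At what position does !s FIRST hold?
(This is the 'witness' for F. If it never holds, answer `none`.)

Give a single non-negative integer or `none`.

Answer: 1

Derivation:
s_0={s}: !s=False s=True
s_1={p,q,r}: !s=True s=False
s_2={p}: !s=True s=False
s_3={p}: !s=True s=False
s_4={p}: !s=True s=False
s_5={q,s}: !s=False s=True
s_6={r}: !s=True s=False
s_7={s}: !s=False s=True
F(!s) holds; first witness at position 1.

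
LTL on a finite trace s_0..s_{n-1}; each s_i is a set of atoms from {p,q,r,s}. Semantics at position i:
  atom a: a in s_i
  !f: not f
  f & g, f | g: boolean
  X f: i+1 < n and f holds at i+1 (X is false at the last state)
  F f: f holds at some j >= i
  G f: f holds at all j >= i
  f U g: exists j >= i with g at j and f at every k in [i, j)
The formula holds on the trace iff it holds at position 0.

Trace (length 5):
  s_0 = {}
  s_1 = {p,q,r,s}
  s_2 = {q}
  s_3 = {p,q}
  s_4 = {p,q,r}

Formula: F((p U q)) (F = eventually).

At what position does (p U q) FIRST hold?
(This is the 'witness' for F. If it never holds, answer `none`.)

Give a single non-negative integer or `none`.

s_0={}: (p U q)=False p=False q=False
s_1={p,q,r,s}: (p U q)=True p=True q=True
s_2={q}: (p U q)=True p=False q=True
s_3={p,q}: (p U q)=True p=True q=True
s_4={p,q,r}: (p U q)=True p=True q=True
F((p U q)) holds; first witness at position 1.

Answer: 1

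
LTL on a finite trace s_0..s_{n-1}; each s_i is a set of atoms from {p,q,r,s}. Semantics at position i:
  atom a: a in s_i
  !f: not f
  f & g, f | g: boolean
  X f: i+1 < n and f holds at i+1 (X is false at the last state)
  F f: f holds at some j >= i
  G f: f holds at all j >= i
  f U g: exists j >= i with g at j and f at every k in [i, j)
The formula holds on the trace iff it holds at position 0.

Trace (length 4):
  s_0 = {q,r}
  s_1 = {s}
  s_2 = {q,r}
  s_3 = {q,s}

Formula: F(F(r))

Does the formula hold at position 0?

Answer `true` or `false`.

Answer: true

Derivation:
s_0={q,r}: F(F(r))=True F(r)=True r=True
s_1={s}: F(F(r))=True F(r)=True r=False
s_2={q,r}: F(F(r))=True F(r)=True r=True
s_3={q,s}: F(F(r))=False F(r)=False r=False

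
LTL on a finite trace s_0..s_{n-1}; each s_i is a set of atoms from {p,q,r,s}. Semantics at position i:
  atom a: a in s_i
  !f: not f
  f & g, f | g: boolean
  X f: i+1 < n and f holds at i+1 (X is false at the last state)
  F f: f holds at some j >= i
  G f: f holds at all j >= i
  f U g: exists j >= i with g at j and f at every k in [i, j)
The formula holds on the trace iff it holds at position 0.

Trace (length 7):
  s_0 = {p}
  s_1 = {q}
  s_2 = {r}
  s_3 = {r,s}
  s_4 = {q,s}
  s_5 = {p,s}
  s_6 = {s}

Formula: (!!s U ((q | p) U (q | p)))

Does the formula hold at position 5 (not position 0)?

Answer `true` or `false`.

s_0={p}: (!!s U ((q | p) U (q | p)))=True !!s=False !s=True s=False ((q | p) U (q | p))=True (q | p)=True q=False p=True
s_1={q}: (!!s U ((q | p) U (q | p)))=True !!s=False !s=True s=False ((q | p) U (q | p))=True (q | p)=True q=True p=False
s_2={r}: (!!s U ((q | p) U (q | p)))=False !!s=False !s=True s=False ((q | p) U (q | p))=False (q | p)=False q=False p=False
s_3={r,s}: (!!s U ((q | p) U (q | p)))=True !!s=True !s=False s=True ((q | p) U (q | p))=False (q | p)=False q=False p=False
s_4={q,s}: (!!s U ((q | p) U (q | p)))=True !!s=True !s=False s=True ((q | p) U (q | p))=True (q | p)=True q=True p=False
s_5={p,s}: (!!s U ((q | p) U (q | p)))=True !!s=True !s=False s=True ((q | p) U (q | p))=True (q | p)=True q=False p=True
s_6={s}: (!!s U ((q | p) U (q | p)))=False !!s=True !s=False s=True ((q | p) U (q | p))=False (q | p)=False q=False p=False
Evaluating at position 5: result = True

Answer: true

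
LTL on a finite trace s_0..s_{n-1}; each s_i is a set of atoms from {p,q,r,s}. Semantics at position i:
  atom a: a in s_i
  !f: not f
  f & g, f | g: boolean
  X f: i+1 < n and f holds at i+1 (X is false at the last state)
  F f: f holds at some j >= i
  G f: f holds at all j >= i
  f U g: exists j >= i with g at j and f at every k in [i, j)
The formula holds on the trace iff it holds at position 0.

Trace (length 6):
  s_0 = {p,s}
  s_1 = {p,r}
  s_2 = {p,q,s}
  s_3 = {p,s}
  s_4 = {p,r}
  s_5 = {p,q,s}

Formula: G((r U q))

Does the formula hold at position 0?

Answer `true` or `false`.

Answer: false

Derivation:
s_0={p,s}: G((r U q))=False (r U q)=False r=False q=False
s_1={p,r}: G((r U q))=False (r U q)=True r=True q=False
s_2={p,q,s}: G((r U q))=False (r U q)=True r=False q=True
s_3={p,s}: G((r U q))=False (r U q)=False r=False q=False
s_4={p,r}: G((r U q))=True (r U q)=True r=True q=False
s_5={p,q,s}: G((r U q))=True (r U q)=True r=False q=True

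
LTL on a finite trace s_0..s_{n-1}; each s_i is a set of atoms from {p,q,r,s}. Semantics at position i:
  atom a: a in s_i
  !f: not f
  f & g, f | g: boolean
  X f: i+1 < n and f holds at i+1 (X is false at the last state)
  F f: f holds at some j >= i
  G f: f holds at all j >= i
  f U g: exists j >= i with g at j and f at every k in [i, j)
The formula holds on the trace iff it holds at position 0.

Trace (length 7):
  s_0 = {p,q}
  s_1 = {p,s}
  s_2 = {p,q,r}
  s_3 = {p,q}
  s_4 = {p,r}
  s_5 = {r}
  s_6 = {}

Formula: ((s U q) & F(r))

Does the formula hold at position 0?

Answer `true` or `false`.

Answer: true

Derivation:
s_0={p,q}: ((s U q) & F(r))=True (s U q)=True s=False q=True F(r)=True r=False
s_1={p,s}: ((s U q) & F(r))=True (s U q)=True s=True q=False F(r)=True r=False
s_2={p,q,r}: ((s U q) & F(r))=True (s U q)=True s=False q=True F(r)=True r=True
s_3={p,q}: ((s U q) & F(r))=True (s U q)=True s=False q=True F(r)=True r=False
s_4={p,r}: ((s U q) & F(r))=False (s U q)=False s=False q=False F(r)=True r=True
s_5={r}: ((s U q) & F(r))=False (s U q)=False s=False q=False F(r)=True r=True
s_6={}: ((s U q) & F(r))=False (s U q)=False s=False q=False F(r)=False r=False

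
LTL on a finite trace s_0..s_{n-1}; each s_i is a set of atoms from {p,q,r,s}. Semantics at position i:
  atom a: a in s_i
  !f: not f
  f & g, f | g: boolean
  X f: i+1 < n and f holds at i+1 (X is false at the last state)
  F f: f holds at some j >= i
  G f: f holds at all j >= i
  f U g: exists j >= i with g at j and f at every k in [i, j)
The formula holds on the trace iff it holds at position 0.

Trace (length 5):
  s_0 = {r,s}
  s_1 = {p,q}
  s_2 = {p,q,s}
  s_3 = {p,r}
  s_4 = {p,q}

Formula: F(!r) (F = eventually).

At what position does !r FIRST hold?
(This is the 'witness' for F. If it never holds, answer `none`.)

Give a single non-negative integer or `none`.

Answer: 1

Derivation:
s_0={r,s}: !r=False r=True
s_1={p,q}: !r=True r=False
s_2={p,q,s}: !r=True r=False
s_3={p,r}: !r=False r=True
s_4={p,q}: !r=True r=False
F(!r) holds; first witness at position 1.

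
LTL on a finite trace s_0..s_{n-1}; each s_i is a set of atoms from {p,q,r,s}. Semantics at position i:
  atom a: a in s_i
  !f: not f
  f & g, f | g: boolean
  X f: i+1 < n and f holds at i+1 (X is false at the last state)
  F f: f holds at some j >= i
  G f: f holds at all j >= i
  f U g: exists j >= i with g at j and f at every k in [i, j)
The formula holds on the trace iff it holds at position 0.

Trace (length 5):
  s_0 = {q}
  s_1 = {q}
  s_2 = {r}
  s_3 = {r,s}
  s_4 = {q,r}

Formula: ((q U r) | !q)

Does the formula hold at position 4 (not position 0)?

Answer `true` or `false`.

s_0={q}: ((q U r) | !q)=True (q U r)=True q=True r=False !q=False
s_1={q}: ((q U r) | !q)=True (q U r)=True q=True r=False !q=False
s_2={r}: ((q U r) | !q)=True (q U r)=True q=False r=True !q=True
s_3={r,s}: ((q U r) | !q)=True (q U r)=True q=False r=True !q=True
s_4={q,r}: ((q U r) | !q)=True (q U r)=True q=True r=True !q=False
Evaluating at position 4: result = True

Answer: true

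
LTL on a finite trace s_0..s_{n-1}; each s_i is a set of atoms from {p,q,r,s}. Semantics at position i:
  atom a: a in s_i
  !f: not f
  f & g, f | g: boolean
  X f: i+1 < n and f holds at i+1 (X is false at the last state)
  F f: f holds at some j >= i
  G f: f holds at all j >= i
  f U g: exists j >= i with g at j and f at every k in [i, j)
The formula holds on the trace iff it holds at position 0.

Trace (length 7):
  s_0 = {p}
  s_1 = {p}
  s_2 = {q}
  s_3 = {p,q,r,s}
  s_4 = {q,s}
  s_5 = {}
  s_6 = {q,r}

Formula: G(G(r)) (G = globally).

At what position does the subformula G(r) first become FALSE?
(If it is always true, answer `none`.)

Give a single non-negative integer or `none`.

Answer: 0

Derivation:
s_0={p}: G(r)=False r=False
s_1={p}: G(r)=False r=False
s_2={q}: G(r)=False r=False
s_3={p,q,r,s}: G(r)=False r=True
s_4={q,s}: G(r)=False r=False
s_5={}: G(r)=False r=False
s_6={q,r}: G(r)=True r=True
G(G(r)) holds globally = False
First violation at position 0.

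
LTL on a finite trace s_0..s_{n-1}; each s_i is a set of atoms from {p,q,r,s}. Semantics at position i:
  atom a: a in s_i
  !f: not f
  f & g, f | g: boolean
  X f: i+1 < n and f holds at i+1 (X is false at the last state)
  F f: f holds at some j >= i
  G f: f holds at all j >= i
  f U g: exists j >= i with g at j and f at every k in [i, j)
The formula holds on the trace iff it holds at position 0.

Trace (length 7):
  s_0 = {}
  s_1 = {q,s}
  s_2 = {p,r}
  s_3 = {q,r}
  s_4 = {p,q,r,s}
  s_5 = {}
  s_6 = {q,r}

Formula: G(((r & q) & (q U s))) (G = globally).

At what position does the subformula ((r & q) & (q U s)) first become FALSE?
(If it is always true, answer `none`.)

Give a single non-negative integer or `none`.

Answer: 0

Derivation:
s_0={}: ((r & q) & (q U s))=False (r & q)=False r=False q=False (q U s)=False s=False
s_1={q,s}: ((r & q) & (q U s))=False (r & q)=False r=False q=True (q U s)=True s=True
s_2={p,r}: ((r & q) & (q U s))=False (r & q)=False r=True q=False (q U s)=False s=False
s_3={q,r}: ((r & q) & (q U s))=True (r & q)=True r=True q=True (q U s)=True s=False
s_4={p,q,r,s}: ((r & q) & (q U s))=True (r & q)=True r=True q=True (q U s)=True s=True
s_5={}: ((r & q) & (q U s))=False (r & q)=False r=False q=False (q U s)=False s=False
s_6={q,r}: ((r & q) & (q U s))=False (r & q)=True r=True q=True (q U s)=False s=False
G(((r & q) & (q U s))) holds globally = False
First violation at position 0.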